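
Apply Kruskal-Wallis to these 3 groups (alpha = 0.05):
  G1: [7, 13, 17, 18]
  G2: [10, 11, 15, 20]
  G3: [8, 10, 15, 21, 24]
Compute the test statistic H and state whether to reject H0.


Step 1: Combine all N = 13 observations and assign midranks.
sorted (value, group, rank): (7,G1,1), (8,G3,2), (10,G2,3.5), (10,G3,3.5), (11,G2,5), (13,G1,6), (15,G2,7.5), (15,G3,7.5), (17,G1,9), (18,G1,10), (20,G2,11), (21,G3,12), (24,G3,13)
Step 2: Sum ranks within each group.
R_1 = 26 (n_1 = 4)
R_2 = 27 (n_2 = 4)
R_3 = 38 (n_3 = 5)
Step 3: H = 12/(N(N+1)) * sum(R_i^2/n_i) - 3(N+1)
     = 12/(13*14) * (26^2/4 + 27^2/4 + 38^2/5) - 3*14
     = 0.065934 * 640.05 - 42
     = 0.201099.
Step 4: Ties present; correction factor C = 1 - 12/(13^3 - 13) = 0.994505. Corrected H = 0.201099 / 0.994505 = 0.202210.
Step 5: Under H0, H ~ chi^2(2); p-value = 0.903838.
Step 6: alpha = 0.05. fail to reject H0.

H = 0.2022, df = 2, p = 0.903838, fail to reject H0.


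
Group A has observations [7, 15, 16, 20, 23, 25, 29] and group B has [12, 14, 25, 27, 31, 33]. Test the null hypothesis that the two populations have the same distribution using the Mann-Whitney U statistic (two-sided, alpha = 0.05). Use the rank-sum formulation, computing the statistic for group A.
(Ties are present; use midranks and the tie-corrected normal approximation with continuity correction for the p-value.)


Step 1: Combine and sort all 13 observations; assign midranks.
sorted (value, group): (7,X), (12,Y), (14,Y), (15,X), (16,X), (20,X), (23,X), (25,X), (25,Y), (27,Y), (29,X), (31,Y), (33,Y)
ranks: 7->1, 12->2, 14->3, 15->4, 16->5, 20->6, 23->7, 25->8.5, 25->8.5, 27->10, 29->11, 31->12, 33->13
Step 2: Rank sum for X: R1 = 1 + 4 + 5 + 6 + 7 + 8.5 + 11 = 42.5.
Step 3: U_X = R1 - n1(n1+1)/2 = 42.5 - 7*8/2 = 42.5 - 28 = 14.5.
       U_Y = n1*n2 - U_X = 42 - 14.5 = 27.5.
Step 4: Ties are present, so use the tie-corrected normal approximation (with continuity correction) for the p-value.
Step 5: p-value = 0.390714; compare to alpha = 0.05. fail to reject H0.

U_X = 14.5, p = 0.390714, fail to reject H0 at alpha = 0.05.


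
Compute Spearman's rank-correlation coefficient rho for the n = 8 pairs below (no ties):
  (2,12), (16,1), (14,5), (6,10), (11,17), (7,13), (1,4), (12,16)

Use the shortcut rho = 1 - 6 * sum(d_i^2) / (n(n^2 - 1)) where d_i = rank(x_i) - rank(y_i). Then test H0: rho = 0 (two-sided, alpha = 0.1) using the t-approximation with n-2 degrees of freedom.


Step 1: Rank x and y separately (midranks; no ties here).
rank(x): 2->2, 16->8, 14->7, 6->3, 11->5, 7->4, 1->1, 12->6
rank(y): 12->5, 1->1, 5->3, 10->4, 17->8, 13->6, 4->2, 16->7
Step 2: d_i = R_x(i) - R_y(i); compute d_i^2.
  (2-5)^2=9, (8-1)^2=49, (7-3)^2=16, (3-4)^2=1, (5-8)^2=9, (4-6)^2=4, (1-2)^2=1, (6-7)^2=1
sum(d^2) = 90.
Step 3: rho = 1 - 6*90 / (8*(8^2 - 1)) = 1 - 540/504 = -0.071429.
Step 4: Under H0, t = rho * sqrt((n-2)/(1-rho^2)) = -0.1754 ~ t(6).
Step 5: Two-sided p-value from the t-distribution with 6 df = 0.866526.
Step 6: alpha = 0.1. fail to reject H0.

rho = -0.0714, p = 0.866526, fail to reject H0 at alpha = 0.1.


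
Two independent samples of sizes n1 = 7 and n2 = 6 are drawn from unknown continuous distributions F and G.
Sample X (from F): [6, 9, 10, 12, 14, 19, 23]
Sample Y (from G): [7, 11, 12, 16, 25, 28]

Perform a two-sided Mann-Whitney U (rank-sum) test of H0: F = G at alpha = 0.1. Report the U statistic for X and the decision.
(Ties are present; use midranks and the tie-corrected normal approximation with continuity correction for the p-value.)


Step 1: Combine and sort all 13 observations; assign midranks.
sorted (value, group): (6,X), (7,Y), (9,X), (10,X), (11,Y), (12,X), (12,Y), (14,X), (16,Y), (19,X), (23,X), (25,Y), (28,Y)
ranks: 6->1, 7->2, 9->3, 10->4, 11->5, 12->6.5, 12->6.5, 14->8, 16->9, 19->10, 23->11, 25->12, 28->13
Step 2: Rank sum for X: R1 = 1 + 3 + 4 + 6.5 + 8 + 10 + 11 = 43.5.
Step 3: U_X = R1 - n1(n1+1)/2 = 43.5 - 7*8/2 = 43.5 - 28 = 15.5.
       U_Y = n1*n2 - U_X = 42 - 15.5 = 26.5.
Step 4: Ties are present, so use the tie-corrected normal approximation (with continuity correction) for the p-value.
Step 5: p-value = 0.474443; compare to alpha = 0.1. fail to reject H0.

U_X = 15.5, p = 0.474443, fail to reject H0 at alpha = 0.1.


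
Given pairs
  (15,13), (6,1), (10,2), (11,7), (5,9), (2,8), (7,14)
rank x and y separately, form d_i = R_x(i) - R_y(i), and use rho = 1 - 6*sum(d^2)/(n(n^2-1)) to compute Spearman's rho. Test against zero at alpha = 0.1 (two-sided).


Step 1: Rank x and y separately (midranks; no ties here).
rank(x): 15->7, 6->3, 10->5, 11->6, 5->2, 2->1, 7->4
rank(y): 13->6, 1->1, 2->2, 7->3, 9->5, 8->4, 14->7
Step 2: d_i = R_x(i) - R_y(i); compute d_i^2.
  (7-6)^2=1, (3-1)^2=4, (5-2)^2=9, (6-3)^2=9, (2-5)^2=9, (1-4)^2=9, (4-7)^2=9
sum(d^2) = 50.
Step 3: rho = 1 - 6*50 / (7*(7^2 - 1)) = 1 - 300/336 = 0.107143.
Step 4: Under H0, t = rho * sqrt((n-2)/(1-rho^2)) = 0.2410 ~ t(5).
Step 5: Two-sided p-value from the t-distribution with 5 df = 0.819151.
Step 6: alpha = 0.1. fail to reject H0.

rho = 0.1071, p = 0.819151, fail to reject H0 at alpha = 0.1.


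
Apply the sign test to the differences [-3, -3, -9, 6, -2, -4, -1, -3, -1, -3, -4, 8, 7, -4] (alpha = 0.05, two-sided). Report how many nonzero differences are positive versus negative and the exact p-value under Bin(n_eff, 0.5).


Step 1: Discard zero differences. Original n = 14; n_eff = number of nonzero differences = 14.
Nonzero differences (with sign): -3, -3, -9, +6, -2, -4, -1, -3, -1, -3, -4, +8, +7, -4
Step 2: Count signs: positive = 3, negative = 11.
Step 3: Under H0: P(positive) = 0.5, so the number of positives S ~ Bin(14, 0.5).
Step 4: Two-sided exact p-value = sum of Bin(14,0.5) probabilities at or below the observed probability = 0.057373.
Step 5: alpha = 0.05. fail to reject H0.

n_eff = 14, pos = 3, neg = 11, p = 0.057373, fail to reject H0.


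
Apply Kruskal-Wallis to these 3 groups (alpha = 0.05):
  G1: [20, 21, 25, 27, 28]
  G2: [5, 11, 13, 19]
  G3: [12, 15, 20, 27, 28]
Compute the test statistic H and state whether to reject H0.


Step 1: Combine all N = 14 observations and assign midranks.
sorted (value, group, rank): (5,G2,1), (11,G2,2), (12,G3,3), (13,G2,4), (15,G3,5), (19,G2,6), (20,G1,7.5), (20,G3,7.5), (21,G1,9), (25,G1,10), (27,G1,11.5), (27,G3,11.5), (28,G1,13.5), (28,G3,13.5)
Step 2: Sum ranks within each group.
R_1 = 51.5 (n_1 = 5)
R_2 = 13 (n_2 = 4)
R_3 = 40.5 (n_3 = 5)
Step 3: H = 12/(N(N+1)) * sum(R_i^2/n_i) - 3(N+1)
     = 12/(14*15) * (51.5^2/5 + 13^2/4 + 40.5^2/5) - 3*15
     = 0.057143 * 900.75 - 45
     = 6.471429.
Step 4: Ties present; correction factor C = 1 - 18/(14^3 - 14) = 0.993407. Corrected H = 6.471429 / 0.993407 = 6.514381.
Step 5: Under H0, H ~ chi^2(2); p-value = 0.038496.
Step 6: alpha = 0.05. reject H0.

H = 6.5144, df = 2, p = 0.038496, reject H0.


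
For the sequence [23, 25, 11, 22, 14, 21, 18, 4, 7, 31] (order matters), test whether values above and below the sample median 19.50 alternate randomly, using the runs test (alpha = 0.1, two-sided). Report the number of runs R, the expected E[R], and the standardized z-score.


Step 1: Compute median = 19.50; label A = above, B = below.
Labels in order: AABABABBBA  (n_A = 5, n_B = 5)
Step 2: Count runs R = 7.
Step 3: Under H0 (random ordering), E[R] = 2*n_A*n_B/(n_A+n_B) + 1 = 2*5*5/10 + 1 = 6.0000.
        Var[R] = 2*n_A*n_B*(2*n_A*n_B - n_A - n_B) / ((n_A+n_B)^2 * (n_A+n_B-1)) = 2000/900 = 2.2222.
        SD[R] = 1.4907.
Step 4: Continuity-corrected z = (R - 0.5 - E[R]) / SD[R] = (7 - 0.5 - 6.0000) / 1.4907 = 0.3354.
Step 5: Two-sided p-value via normal approximation = 2*(1 - Phi(|z|)) = 0.737316.
Step 6: alpha = 0.1. fail to reject H0.

R = 7, z = 0.3354, p = 0.737316, fail to reject H0.


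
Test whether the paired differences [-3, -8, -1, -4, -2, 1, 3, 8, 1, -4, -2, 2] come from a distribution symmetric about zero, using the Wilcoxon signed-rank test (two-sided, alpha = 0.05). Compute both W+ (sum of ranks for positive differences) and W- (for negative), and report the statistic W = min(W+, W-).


Step 1: Drop any zero differences (none here) and take |d_i|.
|d| = [3, 8, 1, 4, 2, 1, 3, 8, 1, 4, 2, 2]
Step 2: Midrank |d_i| (ties get averaged ranks).
ranks: |3|->7.5, |8|->11.5, |1|->2, |4|->9.5, |2|->5, |1|->2, |3|->7.5, |8|->11.5, |1|->2, |4|->9.5, |2|->5, |2|->5
Step 3: Attach original signs; sum ranks with positive sign and with negative sign.
W+ = 2 + 7.5 + 11.5 + 2 + 5 = 28
W- = 7.5 + 11.5 + 2 + 9.5 + 5 + 9.5 + 5 = 50
(Check: W+ + W- = 78 should equal n(n+1)/2 = 78.)
Step 4: Test statistic W = min(W+, W-) = 28.
Step 5: Ties in |d|, so use the tie-corrected normal approximation.
        E[W] = n(n+1)/4 = 12*13/4 = 39.
        Tie groups: |d|=1 (t=3), |d|=2 (t=3), |d|=3 (t=2), |d|=4 (t=2), |d|=8 (t=2); sum(t^3 - t) = 66.
        Var[W] = n(n+1)(2n+1)/24 - sum(t^3-t)/48 = 3900/24 - 66/48 = 161.125.
        z = (W - E[W]) / sqrt(Var[W]) = (28 - 39) / 12.6935 = -0.8666.
        Two-sided p = 2*Phi(z) = 0.386169.
Step 6: alpha = 0.05. fail to reject H0.

W+ = 28, W- = 50, W = min = 28, p = 0.386169, fail to reject H0.


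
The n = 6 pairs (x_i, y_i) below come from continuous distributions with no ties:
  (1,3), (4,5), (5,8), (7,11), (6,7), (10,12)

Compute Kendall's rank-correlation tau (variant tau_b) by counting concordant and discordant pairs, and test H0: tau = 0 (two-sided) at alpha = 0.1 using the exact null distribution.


Step 1: Enumerate the 15 unordered pairs (i,j) with i<j and classify each by sign(x_j-x_i) * sign(y_j-y_i).
  (1,2):dx=+3,dy=+2->C; (1,3):dx=+4,dy=+5->C; (1,4):dx=+6,dy=+8->C; (1,5):dx=+5,dy=+4->C
  (1,6):dx=+9,dy=+9->C; (2,3):dx=+1,dy=+3->C; (2,4):dx=+3,dy=+6->C; (2,5):dx=+2,dy=+2->C
  (2,6):dx=+6,dy=+7->C; (3,4):dx=+2,dy=+3->C; (3,5):dx=+1,dy=-1->D; (3,6):dx=+5,dy=+4->C
  (4,5):dx=-1,dy=-4->C; (4,6):dx=+3,dy=+1->C; (5,6):dx=+4,dy=+5->C
Step 2: C = 14, D = 1, total pairs = 15.
Step 3: tau = (C - D)/(n(n-1)/2) = (14 - 1)/15 = 0.866667.
Step 4: Exact two-sided p-value (enumerate n! = 720 permutations of y under H0): p = 0.016667.
Step 5: alpha = 0.1. reject H0.

tau_b = 0.8667 (C=14, D=1), p = 0.016667, reject H0.


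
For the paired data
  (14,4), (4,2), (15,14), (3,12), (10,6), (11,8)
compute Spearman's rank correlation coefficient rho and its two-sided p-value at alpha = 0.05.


Step 1: Rank x and y separately (midranks; no ties here).
rank(x): 14->5, 4->2, 15->6, 3->1, 10->3, 11->4
rank(y): 4->2, 2->1, 14->6, 12->5, 6->3, 8->4
Step 2: d_i = R_x(i) - R_y(i); compute d_i^2.
  (5-2)^2=9, (2-1)^2=1, (6-6)^2=0, (1-5)^2=16, (3-3)^2=0, (4-4)^2=0
sum(d^2) = 26.
Step 3: rho = 1 - 6*26 / (6*(6^2 - 1)) = 1 - 156/210 = 0.257143.
Step 4: Under H0, t = rho * sqrt((n-2)/(1-rho^2)) = 0.5322 ~ t(4).
Step 5: Two-sided p-value from the t-distribution with 4 df = 0.622787.
Step 6: alpha = 0.05. fail to reject H0.

rho = 0.2571, p = 0.622787, fail to reject H0 at alpha = 0.05.


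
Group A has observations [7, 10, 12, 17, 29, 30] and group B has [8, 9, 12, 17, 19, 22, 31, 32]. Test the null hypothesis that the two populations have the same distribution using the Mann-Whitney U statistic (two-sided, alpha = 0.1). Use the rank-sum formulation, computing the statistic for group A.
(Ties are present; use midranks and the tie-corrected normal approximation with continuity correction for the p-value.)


Step 1: Combine and sort all 14 observations; assign midranks.
sorted (value, group): (7,X), (8,Y), (9,Y), (10,X), (12,X), (12,Y), (17,X), (17,Y), (19,Y), (22,Y), (29,X), (30,X), (31,Y), (32,Y)
ranks: 7->1, 8->2, 9->3, 10->4, 12->5.5, 12->5.5, 17->7.5, 17->7.5, 19->9, 22->10, 29->11, 30->12, 31->13, 32->14
Step 2: Rank sum for X: R1 = 1 + 4 + 5.5 + 7.5 + 11 + 12 = 41.
Step 3: U_X = R1 - n1(n1+1)/2 = 41 - 6*7/2 = 41 - 21 = 20.
       U_Y = n1*n2 - U_X = 48 - 20 = 28.
Step 4: Ties are present, so use the tie-corrected normal approximation (with continuity correction) for the p-value.
Step 5: p-value = 0.650661; compare to alpha = 0.1. fail to reject H0.

U_X = 20, p = 0.650661, fail to reject H0 at alpha = 0.1.


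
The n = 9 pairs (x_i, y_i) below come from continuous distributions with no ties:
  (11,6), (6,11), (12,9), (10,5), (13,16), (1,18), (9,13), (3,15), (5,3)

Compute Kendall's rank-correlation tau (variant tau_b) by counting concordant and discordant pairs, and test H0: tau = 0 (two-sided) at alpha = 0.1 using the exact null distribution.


Step 1: Enumerate the 36 unordered pairs (i,j) with i<j and classify each by sign(x_j-x_i) * sign(y_j-y_i).
  (1,2):dx=-5,dy=+5->D; (1,3):dx=+1,dy=+3->C; (1,4):dx=-1,dy=-1->C; (1,5):dx=+2,dy=+10->C
  (1,6):dx=-10,dy=+12->D; (1,7):dx=-2,dy=+7->D; (1,8):dx=-8,dy=+9->D; (1,9):dx=-6,dy=-3->C
  (2,3):dx=+6,dy=-2->D; (2,4):dx=+4,dy=-6->D; (2,5):dx=+7,dy=+5->C; (2,6):dx=-5,dy=+7->D
  (2,7):dx=+3,dy=+2->C; (2,8):dx=-3,dy=+4->D; (2,9):dx=-1,dy=-8->C; (3,4):dx=-2,dy=-4->C
  (3,5):dx=+1,dy=+7->C; (3,6):dx=-11,dy=+9->D; (3,7):dx=-3,dy=+4->D; (3,8):dx=-9,dy=+6->D
  (3,9):dx=-7,dy=-6->C; (4,5):dx=+3,dy=+11->C; (4,6):dx=-9,dy=+13->D; (4,7):dx=-1,dy=+8->D
  (4,8):dx=-7,dy=+10->D; (4,9):dx=-5,dy=-2->C; (5,6):dx=-12,dy=+2->D; (5,7):dx=-4,dy=-3->C
  (5,8):dx=-10,dy=-1->C; (5,9):dx=-8,dy=-13->C; (6,7):dx=+8,dy=-5->D; (6,8):dx=+2,dy=-3->D
  (6,9):dx=+4,dy=-15->D; (7,8):dx=-6,dy=+2->D; (7,9):dx=-4,dy=-10->C; (8,9):dx=+2,dy=-12->D
Step 2: C = 16, D = 20, total pairs = 36.
Step 3: tau = (C - D)/(n(n-1)/2) = (16 - 20)/36 = -0.111111.
Step 4: Exact two-sided p-value (enumerate n! = 362880 permutations of y under H0): p = 0.761414.
Step 5: alpha = 0.1. fail to reject H0.

tau_b = -0.1111 (C=16, D=20), p = 0.761414, fail to reject H0.


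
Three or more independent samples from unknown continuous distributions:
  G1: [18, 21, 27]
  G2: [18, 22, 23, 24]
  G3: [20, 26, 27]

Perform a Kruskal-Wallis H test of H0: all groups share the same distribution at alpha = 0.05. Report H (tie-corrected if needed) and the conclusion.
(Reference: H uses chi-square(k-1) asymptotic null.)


Step 1: Combine all N = 10 observations and assign midranks.
sorted (value, group, rank): (18,G1,1.5), (18,G2,1.5), (20,G3,3), (21,G1,4), (22,G2,5), (23,G2,6), (24,G2,7), (26,G3,8), (27,G1,9.5), (27,G3,9.5)
Step 2: Sum ranks within each group.
R_1 = 15 (n_1 = 3)
R_2 = 19.5 (n_2 = 4)
R_3 = 20.5 (n_3 = 3)
Step 3: H = 12/(N(N+1)) * sum(R_i^2/n_i) - 3(N+1)
     = 12/(10*11) * (15^2/3 + 19.5^2/4 + 20.5^2/3) - 3*11
     = 0.109091 * 310.146 - 33
     = 0.834091.
Step 4: Ties present; correction factor C = 1 - 12/(10^3 - 10) = 0.987879. Corrected H = 0.834091 / 0.987879 = 0.844325.
Step 5: Under H0, H ~ chi^2(2); p-value = 0.655627.
Step 6: alpha = 0.05. fail to reject H0.

H = 0.8443, df = 2, p = 0.655627, fail to reject H0.


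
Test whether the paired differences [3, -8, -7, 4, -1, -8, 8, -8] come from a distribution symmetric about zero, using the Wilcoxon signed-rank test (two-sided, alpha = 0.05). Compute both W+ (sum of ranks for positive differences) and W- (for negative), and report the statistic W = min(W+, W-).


Step 1: Drop any zero differences (none here) and take |d_i|.
|d| = [3, 8, 7, 4, 1, 8, 8, 8]
Step 2: Midrank |d_i| (ties get averaged ranks).
ranks: |3|->2, |8|->6.5, |7|->4, |4|->3, |1|->1, |8|->6.5, |8|->6.5, |8|->6.5
Step 3: Attach original signs; sum ranks with positive sign and with negative sign.
W+ = 2 + 3 + 6.5 = 11.5
W- = 6.5 + 4 + 1 + 6.5 + 6.5 = 24.5
(Check: W+ + W- = 36 should equal n(n+1)/2 = 36.)
Step 4: Test statistic W = min(W+, W-) = 11.5.
Step 5: Ties in |d|, so use the tie-corrected normal approximation.
        E[W] = n(n+1)/4 = 8*9/4 = 18.
        Tie groups: |d|=8 (t=4); sum(t^3 - t) = 60.
        Var[W] = n(n+1)(2n+1)/24 - sum(t^3-t)/48 = 1224/24 - 60/48 = 49.75.
        z = (W - E[W]) / sqrt(Var[W]) = (11.5 - 18) / 7.0534 = -0.9215.
        Two-sided p = 2*Phi(z) = 0.356766.
Step 6: alpha = 0.05. fail to reject H0.

W+ = 11.5, W- = 24.5, W = min = 11.5, p = 0.356766, fail to reject H0.


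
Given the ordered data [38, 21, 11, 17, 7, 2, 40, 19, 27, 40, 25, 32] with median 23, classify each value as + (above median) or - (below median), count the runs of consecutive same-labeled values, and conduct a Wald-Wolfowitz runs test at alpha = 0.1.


Step 1: Compute median = 23; label A = above, B = below.
Labels in order: ABBBBBABAAAA  (n_A = 6, n_B = 6)
Step 2: Count runs R = 5.
Step 3: Under H0 (random ordering), E[R] = 2*n_A*n_B/(n_A+n_B) + 1 = 2*6*6/12 + 1 = 7.0000.
        Var[R] = 2*n_A*n_B*(2*n_A*n_B - n_A - n_B) / ((n_A+n_B)^2 * (n_A+n_B-1)) = 4320/1584 = 2.7273.
        SD[R] = 1.6514.
Step 4: Continuity-corrected z = (R + 0.5 - E[R]) / SD[R] = (5 + 0.5 - 7.0000) / 1.6514 = -0.9083.
Step 5: Two-sided p-value via normal approximation = 2*(1 - Phi(|z|)) = 0.363722.
Step 6: alpha = 0.1. fail to reject H0.

R = 5, z = -0.9083, p = 0.363722, fail to reject H0.


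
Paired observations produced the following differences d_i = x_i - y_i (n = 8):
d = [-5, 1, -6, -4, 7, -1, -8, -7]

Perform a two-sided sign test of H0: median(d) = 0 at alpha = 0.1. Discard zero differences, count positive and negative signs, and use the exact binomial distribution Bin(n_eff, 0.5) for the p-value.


Step 1: Discard zero differences. Original n = 8; n_eff = number of nonzero differences = 8.
Nonzero differences (with sign): -5, +1, -6, -4, +7, -1, -8, -7
Step 2: Count signs: positive = 2, negative = 6.
Step 3: Under H0: P(positive) = 0.5, so the number of positives S ~ Bin(8, 0.5).
Step 4: Two-sided exact p-value = sum of Bin(8,0.5) probabilities at or below the observed probability = 0.289062.
Step 5: alpha = 0.1. fail to reject H0.

n_eff = 8, pos = 2, neg = 6, p = 0.289062, fail to reject H0.


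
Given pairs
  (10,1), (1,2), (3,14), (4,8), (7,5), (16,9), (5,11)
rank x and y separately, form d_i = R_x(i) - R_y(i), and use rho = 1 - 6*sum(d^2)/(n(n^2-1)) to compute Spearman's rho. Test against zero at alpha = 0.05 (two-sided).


Step 1: Rank x and y separately (midranks; no ties here).
rank(x): 10->6, 1->1, 3->2, 4->3, 7->5, 16->7, 5->4
rank(y): 1->1, 2->2, 14->7, 8->4, 5->3, 9->5, 11->6
Step 2: d_i = R_x(i) - R_y(i); compute d_i^2.
  (6-1)^2=25, (1-2)^2=1, (2-7)^2=25, (3-4)^2=1, (5-3)^2=4, (7-5)^2=4, (4-6)^2=4
sum(d^2) = 64.
Step 3: rho = 1 - 6*64 / (7*(7^2 - 1)) = 1 - 384/336 = -0.142857.
Step 4: Under H0, t = rho * sqrt((n-2)/(1-rho^2)) = -0.3227 ~ t(5).
Step 5: Two-sided p-value from the t-distribution with 5 df = 0.759945.
Step 6: alpha = 0.05. fail to reject H0.

rho = -0.1429, p = 0.759945, fail to reject H0 at alpha = 0.05.


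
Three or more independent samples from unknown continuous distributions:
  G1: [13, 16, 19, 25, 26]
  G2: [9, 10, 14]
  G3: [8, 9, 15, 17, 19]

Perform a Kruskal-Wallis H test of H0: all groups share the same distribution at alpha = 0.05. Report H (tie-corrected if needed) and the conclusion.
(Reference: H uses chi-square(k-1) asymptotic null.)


Step 1: Combine all N = 13 observations and assign midranks.
sorted (value, group, rank): (8,G3,1), (9,G2,2.5), (9,G3,2.5), (10,G2,4), (13,G1,5), (14,G2,6), (15,G3,7), (16,G1,8), (17,G3,9), (19,G1,10.5), (19,G3,10.5), (25,G1,12), (26,G1,13)
Step 2: Sum ranks within each group.
R_1 = 48.5 (n_1 = 5)
R_2 = 12.5 (n_2 = 3)
R_3 = 30 (n_3 = 5)
Step 3: H = 12/(N(N+1)) * sum(R_i^2/n_i) - 3(N+1)
     = 12/(13*14) * (48.5^2/5 + 12.5^2/3 + 30^2/5) - 3*14
     = 0.065934 * 702.533 - 42
     = 4.320879.
Step 4: Ties present; correction factor C = 1 - 12/(13^3 - 13) = 0.994505. Corrected H = 4.320879 / 0.994505 = 4.344751.
Step 5: Under H0, H ~ chi^2(2); p-value = 0.113907.
Step 6: alpha = 0.05. fail to reject H0.

H = 4.3448, df = 2, p = 0.113907, fail to reject H0.


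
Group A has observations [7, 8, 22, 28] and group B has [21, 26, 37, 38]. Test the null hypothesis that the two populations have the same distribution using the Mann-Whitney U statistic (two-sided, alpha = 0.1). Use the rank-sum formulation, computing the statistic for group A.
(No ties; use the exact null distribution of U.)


Step 1: Combine and sort all 8 observations; assign midranks.
sorted (value, group): (7,X), (8,X), (21,Y), (22,X), (26,Y), (28,X), (37,Y), (38,Y)
ranks: 7->1, 8->2, 21->3, 22->4, 26->5, 28->6, 37->7, 38->8
Step 2: Rank sum for X: R1 = 1 + 2 + 4 + 6 = 13.
Step 3: U_X = R1 - n1(n1+1)/2 = 13 - 4*5/2 = 13 - 10 = 3.
       U_Y = n1*n2 - U_X = 16 - 3 = 13.
Step 4: No ties, so the exact null distribution of U (based on enumerating the C(8,4) = 70 equally likely rank assignments) gives the two-sided p-value.
Step 5: p-value = 0.200000; compare to alpha = 0.1. fail to reject H0.

U_X = 3, p = 0.200000, fail to reject H0 at alpha = 0.1.


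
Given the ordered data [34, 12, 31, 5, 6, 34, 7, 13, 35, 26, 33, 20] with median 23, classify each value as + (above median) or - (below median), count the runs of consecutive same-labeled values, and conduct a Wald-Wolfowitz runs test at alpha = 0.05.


Step 1: Compute median = 23; label A = above, B = below.
Labels in order: ABABBABBAAAB  (n_A = 6, n_B = 6)
Step 2: Count runs R = 8.
Step 3: Under H0 (random ordering), E[R] = 2*n_A*n_B/(n_A+n_B) + 1 = 2*6*6/12 + 1 = 7.0000.
        Var[R] = 2*n_A*n_B*(2*n_A*n_B - n_A - n_B) / ((n_A+n_B)^2 * (n_A+n_B-1)) = 4320/1584 = 2.7273.
        SD[R] = 1.6514.
Step 4: Continuity-corrected z = (R - 0.5 - E[R]) / SD[R] = (8 - 0.5 - 7.0000) / 1.6514 = 0.3028.
Step 5: Two-sided p-value via normal approximation = 2*(1 - Phi(|z|)) = 0.762069.
Step 6: alpha = 0.05. fail to reject H0.

R = 8, z = 0.3028, p = 0.762069, fail to reject H0.


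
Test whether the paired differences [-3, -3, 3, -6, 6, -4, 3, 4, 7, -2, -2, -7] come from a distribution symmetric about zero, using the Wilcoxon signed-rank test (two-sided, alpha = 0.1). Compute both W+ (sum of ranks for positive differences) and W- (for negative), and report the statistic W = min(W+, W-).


Step 1: Drop any zero differences (none here) and take |d_i|.
|d| = [3, 3, 3, 6, 6, 4, 3, 4, 7, 2, 2, 7]
Step 2: Midrank |d_i| (ties get averaged ranks).
ranks: |3|->4.5, |3|->4.5, |3|->4.5, |6|->9.5, |6|->9.5, |4|->7.5, |3|->4.5, |4|->7.5, |7|->11.5, |2|->1.5, |2|->1.5, |7|->11.5
Step 3: Attach original signs; sum ranks with positive sign and with negative sign.
W+ = 4.5 + 9.5 + 4.5 + 7.5 + 11.5 = 37.5
W- = 4.5 + 4.5 + 9.5 + 7.5 + 1.5 + 1.5 + 11.5 = 40.5
(Check: W+ + W- = 78 should equal n(n+1)/2 = 78.)
Step 4: Test statistic W = min(W+, W-) = 37.5.
Step 5: Ties in |d|, so use the tie-corrected normal approximation.
        E[W] = n(n+1)/4 = 12*13/4 = 39.
        Tie groups: |d|=2 (t=2), |d|=3 (t=4), |d|=4 (t=2), |d|=6 (t=2), |d|=7 (t=2); sum(t^3 - t) = 84.
        Var[W] = n(n+1)(2n+1)/24 - sum(t^3-t)/48 = 3900/24 - 84/48 = 160.75.
        z = (W - E[W]) / sqrt(Var[W]) = (37.5 - 39) / 12.6787 = -0.1183.
        Two-sided p = 2*Phi(z) = 0.905823.
Step 6: alpha = 0.1. fail to reject H0.

W+ = 37.5, W- = 40.5, W = min = 37.5, p = 0.905823, fail to reject H0.


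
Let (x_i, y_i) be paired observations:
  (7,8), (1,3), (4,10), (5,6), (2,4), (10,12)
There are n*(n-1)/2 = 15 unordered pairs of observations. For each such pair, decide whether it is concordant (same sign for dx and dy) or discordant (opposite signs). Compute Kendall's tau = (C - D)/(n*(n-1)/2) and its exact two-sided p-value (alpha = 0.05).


Step 1: Enumerate the 15 unordered pairs (i,j) with i<j and classify each by sign(x_j-x_i) * sign(y_j-y_i).
  (1,2):dx=-6,dy=-5->C; (1,3):dx=-3,dy=+2->D; (1,4):dx=-2,dy=-2->C; (1,5):dx=-5,dy=-4->C
  (1,6):dx=+3,dy=+4->C; (2,3):dx=+3,dy=+7->C; (2,4):dx=+4,dy=+3->C; (2,5):dx=+1,dy=+1->C
  (2,6):dx=+9,dy=+9->C; (3,4):dx=+1,dy=-4->D; (3,5):dx=-2,dy=-6->C; (3,6):dx=+6,dy=+2->C
  (4,5):dx=-3,dy=-2->C; (4,6):dx=+5,dy=+6->C; (5,6):dx=+8,dy=+8->C
Step 2: C = 13, D = 2, total pairs = 15.
Step 3: tau = (C - D)/(n(n-1)/2) = (13 - 2)/15 = 0.733333.
Step 4: Exact two-sided p-value (enumerate n! = 720 permutations of y under H0): p = 0.055556.
Step 5: alpha = 0.05. fail to reject H0.

tau_b = 0.7333 (C=13, D=2), p = 0.055556, fail to reject H0.


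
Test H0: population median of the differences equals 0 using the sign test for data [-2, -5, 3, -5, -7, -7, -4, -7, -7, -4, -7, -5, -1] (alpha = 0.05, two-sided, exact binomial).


Step 1: Discard zero differences. Original n = 13; n_eff = number of nonzero differences = 13.
Nonzero differences (with sign): -2, -5, +3, -5, -7, -7, -4, -7, -7, -4, -7, -5, -1
Step 2: Count signs: positive = 1, negative = 12.
Step 3: Under H0: P(positive) = 0.5, so the number of positives S ~ Bin(13, 0.5).
Step 4: Two-sided exact p-value = sum of Bin(13,0.5) probabilities at or below the observed probability = 0.003418.
Step 5: alpha = 0.05. reject H0.

n_eff = 13, pos = 1, neg = 12, p = 0.003418, reject H0.


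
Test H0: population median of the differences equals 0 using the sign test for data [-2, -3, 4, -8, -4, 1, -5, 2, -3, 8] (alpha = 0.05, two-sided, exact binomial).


Step 1: Discard zero differences. Original n = 10; n_eff = number of nonzero differences = 10.
Nonzero differences (with sign): -2, -3, +4, -8, -4, +1, -5, +2, -3, +8
Step 2: Count signs: positive = 4, negative = 6.
Step 3: Under H0: P(positive) = 0.5, so the number of positives S ~ Bin(10, 0.5).
Step 4: Two-sided exact p-value = sum of Bin(10,0.5) probabilities at or below the observed probability = 0.753906.
Step 5: alpha = 0.05. fail to reject H0.

n_eff = 10, pos = 4, neg = 6, p = 0.753906, fail to reject H0.


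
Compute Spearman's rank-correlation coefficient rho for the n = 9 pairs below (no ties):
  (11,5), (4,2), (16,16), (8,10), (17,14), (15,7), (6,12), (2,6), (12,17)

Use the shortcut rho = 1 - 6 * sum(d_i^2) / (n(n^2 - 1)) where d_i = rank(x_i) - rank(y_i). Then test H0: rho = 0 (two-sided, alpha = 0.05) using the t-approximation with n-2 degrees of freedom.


Step 1: Rank x and y separately (midranks; no ties here).
rank(x): 11->5, 4->2, 16->8, 8->4, 17->9, 15->7, 6->3, 2->1, 12->6
rank(y): 5->2, 2->1, 16->8, 10->5, 14->7, 7->4, 12->6, 6->3, 17->9
Step 2: d_i = R_x(i) - R_y(i); compute d_i^2.
  (5-2)^2=9, (2-1)^2=1, (8-8)^2=0, (4-5)^2=1, (9-7)^2=4, (7-4)^2=9, (3-6)^2=9, (1-3)^2=4, (6-9)^2=9
sum(d^2) = 46.
Step 3: rho = 1 - 6*46 / (9*(9^2 - 1)) = 1 - 276/720 = 0.616667.
Step 4: Under H0, t = rho * sqrt((n-2)/(1-rho^2)) = 2.0725 ~ t(7).
Step 5: Two-sided p-value from the t-distribution with 7 df = 0.076929.
Step 6: alpha = 0.05. fail to reject H0.

rho = 0.6167, p = 0.076929, fail to reject H0 at alpha = 0.05.


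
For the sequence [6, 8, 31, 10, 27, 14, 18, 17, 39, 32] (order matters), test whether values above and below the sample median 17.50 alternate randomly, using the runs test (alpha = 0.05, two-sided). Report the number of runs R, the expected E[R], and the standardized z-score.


Step 1: Compute median = 17.50; label A = above, B = below.
Labels in order: BBABABABAA  (n_A = 5, n_B = 5)
Step 2: Count runs R = 8.
Step 3: Under H0 (random ordering), E[R] = 2*n_A*n_B/(n_A+n_B) + 1 = 2*5*5/10 + 1 = 6.0000.
        Var[R] = 2*n_A*n_B*(2*n_A*n_B - n_A - n_B) / ((n_A+n_B)^2 * (n_A+n_B-1)) = 2000/900 = 2.2222.
        SD[R] = 1.4907.
Step 4: Continuity-corrected z = (R - 0.5 - E[R]) / SD[R] = (8 - 0.5 - 6.0000) / 1.4907 = 1.0062.
Step 5: Two-sided p-value via normal approximation = 2*(1 - Phi(|z|)) = 0.314305.
Step 6: alpha = 0.05. fail to reject H0.

R = 8, z = 1.0062, p = 0.314305, fail to reject H0.


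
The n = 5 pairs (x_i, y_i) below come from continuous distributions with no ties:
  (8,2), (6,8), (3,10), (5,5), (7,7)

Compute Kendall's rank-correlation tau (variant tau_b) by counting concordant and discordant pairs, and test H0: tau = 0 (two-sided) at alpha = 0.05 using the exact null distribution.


Step 1: Enumerate the 10 unordered pairs (i,j) with i<j and classify each by sign(x_j-x_i) * sign(y_j-y_i).
  (1,2):dx=-2,dy=+6->D; (1,3):dx=-5,dy=+8->D; (1,4):dx=-3,dy=+3->D; (1,5):dx=-1,dy=+5->D
  (2,3):dx=-3,dy=+2->D; (2,4):dx=-1,dy=-3->C; (2,5):dx=+1,dy=-1->D; (3,4):dx=+2,dy=-5->D
  (3,5):dx=+4,dy=-3->D; (4,5):dx=+2,dy=+2->C
Step 2: C = 2, D = 8, total pairs = 10.
Step 3: tau = (C - D)/(n(n-1)/2) = (2 - 8)/10 = -0.600000.
Step 4: Exact two-sided p-value (enumerate n! = 120 permutations of y under H0): p = 0.233333.
Step 5: alpha = 0.05. fail to reject H0.

tau_b = -0.6000 (C=2, D=8), p = 0.233333, fail to reject H0.


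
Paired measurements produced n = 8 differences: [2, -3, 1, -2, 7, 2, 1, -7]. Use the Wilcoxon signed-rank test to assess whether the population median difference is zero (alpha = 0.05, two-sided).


Step 1: Drop any zero differences (none here) and take |d_i|.
|d| = [2, 3, 1, 2, 7, 2, 1, 7]
Step 2: Midrank |d_i| (ties get averaged ranks).
ranks: |2|->4, |3|->6, |1|->1.5, |2|->4, |7|->7.5, |2|->4, |1|->1.5, |7|->7.5
Step 3: Attach original signs; sum ranks with positive sign and with negative sign.
W+ = 4 + 1.5 + 7.5 + 4 + 1.5 = 18.5
W- = 6 + 4 + 7.5 = 17.5
(Check: W+ + W- = 36 should equal n(n+1)/2 = 36.)
Step 4: Test statistic W = min(W+, W-) = 17.5.
Step 5: Ties in |d|, so use the tie-corrected normal approximation.
        E[W] = n(n+1)/4 = 8*9/4 = 18.
        Tie groups: |d|=1 (t=2), |d|=2 (t=3), |d|=7 (t=2); sum(t^3 - t) = 36.
        Var[W] = n(n+1)(2n+1)/24 - sum(t^3-t)/48 = 1224/24 - 36/48 = 50.25.
        z = (W - E[W]) / sqrt(Var[W]) = (17.5 - 18) / 7.0887 = -0.0705.
        Two-sided p = 2*Phi(z) = 0.943768.
Step 6: alpha = 0.05. fail to reject H0.

W+ = 18.5, W- = 17.5, W = min = 17.5, p = 0.943768, fail to reject H0.


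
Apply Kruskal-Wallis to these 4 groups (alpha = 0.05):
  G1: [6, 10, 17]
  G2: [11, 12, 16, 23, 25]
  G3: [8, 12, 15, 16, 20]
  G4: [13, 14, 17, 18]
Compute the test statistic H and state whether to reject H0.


Step 1: Combine all N = 17 observations and assign midranks.
sorted (value, group, rank): (6,G1,1), (8,G3,2), (10,G1,3), (11,G2,4), (12,G2,5.5), (12,G3,5.5), (13,G4,7), (14,G4,8), (15,G3,9), (16,G2,10.5), (16,G3,10.5), (17,G1,12.5), (17,G4,12.5), (18,G4,14), (20,G3,15), (23,G2,16), (25,G2,17)
Step 2: Sum ranks within each group.
R_1 = 16.5 (n_1 = 3)
R_2 = 53 (n_2 = 5)
R_3 = 42 (n_3 = 5)
R_4 = 41.5 (n_4 = 4)
Step 3: H = 12/(N(N+1)) * sum(R_i^2/n_i) - 3(N+1)
     = 12/(17*18) * (16.5^2/3 + 53^2/5 + 42^2/5 + 41.5^2/4) - 3*18
     = 0.039216 * 1435.91 - 54
     = 2.310294.
Step 4: Ties present; correction factor C = 1 - 18/(17^3 - 17) = 0.996324. Corrected H = 2.310294 / 0.996324 = 2.318819.
Step 5: Under H0, H ~ chi^2(3); p-value = 0.508925.
Step 6: alpha = 0.05. fail to reject H0.

H = 2.3188, df = 3, p = 0.508925, fail to reject H0.


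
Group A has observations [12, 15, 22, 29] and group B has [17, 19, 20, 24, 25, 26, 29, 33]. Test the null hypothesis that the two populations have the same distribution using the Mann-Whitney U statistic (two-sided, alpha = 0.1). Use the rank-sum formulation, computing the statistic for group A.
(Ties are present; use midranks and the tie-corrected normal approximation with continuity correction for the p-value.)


Step 1: Combine and sort all 12 observations; assign midranks.
sorted (value, group): (12,X), (15,X), (17,Y), (19,Y), (20,Y), (22,X), (24,Y), (25,Y), (26,Y), (29,X), (29,Y), (33,Y)
ranks: 12->1, 15->2, 17->3, 19->4, 20->5, 22->6, 24->7, 25->8, 26->9, 29->10.5, 29->10.5, 33->12
Step 2: Rank sum for X: R1 = 1 + 2 + 6 + 10.5 = 19.5.
Step 3: U_X = R1 - n1(n1+1)/2 = 19.5 - 4*5/2 = 19.5 - 10 = 9.5.
       U_Y = n1*n2 - U_X = 32 - 9.5 = 22.5.
Step 4: Ties are present, so use the tie-corrected normal approximation (with continuity correction) for the p-value.
Step 5: p-value = 0.307332; compare to alpha = 0.1. fail to reject H0.

U_X = 9.5, p = 0.307332, fail to reject H0 at alpha = 0.1.


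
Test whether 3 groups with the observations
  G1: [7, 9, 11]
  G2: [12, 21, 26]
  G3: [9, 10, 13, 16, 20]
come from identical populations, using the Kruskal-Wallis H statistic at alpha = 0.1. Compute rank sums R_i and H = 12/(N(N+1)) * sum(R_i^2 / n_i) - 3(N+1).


Step 1: Combine all N = 11 observations and assign midranks.
sorted (value, group, rank): (7,G1,1), (9,G1,2.5), (9,G3,2.5), (10,G3,4), (11,G1,5), (12,G2,6), (13,G3,7), (16,G3,8), (20,G3,9), (21,G2,10), (26,G2,11)
Step 2: Sum ranks within each group.
R_1 = 8.5 (n_1 = 3)
R_2 = 27 (n_2 = 3)
R_3 = 30.5 (n_3 = 5)
Step 3: H = 12/(N(N+1)) * sum(R_i^2/n_i) - 3(N+1)
     = 12/(11*12) * (8.5^2/3 + 27^2/3 + 30.5^2/5) - 3*12
     = 0.090909 * 453.133 - 36
     = 5.193939.
Step 4: Ties present; correction factor C = 1 - 6/(11^3 - 11) = 0.995455. Corrected H = 5.193939 / 0.995455 = 5.217656.
Step 5: Under H0, H ~ chi^2(2); p-value = 0.073621.
Step 6: alpha = 0.1. reject H0.

H = 5.2177, df = 2, p = 0.073621, reject H0.


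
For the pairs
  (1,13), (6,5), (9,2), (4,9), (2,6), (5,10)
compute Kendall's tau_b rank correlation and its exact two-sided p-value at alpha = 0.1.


Step 1: Enumerate the 15 unordered pairs (i,j) with i<j and classify each by sign(x_j-x_i) * sign(y_j-y_i).
  (1,2):dx=+5,dy=-8->D; (1,3):dx=+8,dy=-11->D; (1,4):dx=+3,dy=-4->D; (1,5):dx=+1,dy=-7->D
  (1,6):dx=+4,dy=-3->D; (2,3):dx=+3,dy=-3->D; (2,4):dx=-2,dy=+4->D; (2,5):dx=-4,dy=+1->D
  (2,6):dx=-1,dy=+5->D; (3,4):dx=-5,dy=+7->D; (3,5):dx=-7,dy=+4->D; (3,6):dx=-4,dy=+8->D
  (4,5):dx=-2,dy=-3->C; (4,6):dx=+1,dy=+1->C; (5,6):dx=+3,dy=+4->C
Step 2: C = 3, D = 12, total pairs = 15.
Step 3: tau = (C - D)/(n(n-1)/2) = (3 - 12)/15 = -0.600000.
Step 4: Exact two-sided p-value (enumerate n! = 720 permutations of y under H0): p = 0.136111.
Step 5: alpha = 0.1. fail to reject H0.

tau_b = -0.6000 (C=3, D=12), p = 0.136111, fail to reject H0.


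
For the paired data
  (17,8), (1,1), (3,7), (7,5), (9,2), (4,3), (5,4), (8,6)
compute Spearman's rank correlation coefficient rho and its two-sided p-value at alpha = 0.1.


Step 1: Rank x and y separately (midranks; no ties here).
rank(x): 17->8, 1->1, 3->2, 7->5, 9->7, 4->3, 5->4, 8->6
rank(y): 8->8, 1->1, 7->7, 5->5, 2->2, 3->3, 4->4, 6->6
Step 2: d_i = R_x(i) - R_y(i); compute d_i^2.
  (8-8)^2=0, (1-1)^2=0, (2-7)^2=25, (5-5)^2=0, (7-2)^2=25, (3-3)^2=0, (4-4)^2=0, (6-6)^2=0
sum(d^2) = 50.
Step 3: rho = 1 - 6*50 / (8*(8^2 - 1)) = 1 - 300/504 = 0.404762.
Step 4: Under H0, t = rho * sqrt((n-2)/(1-rho^2)) = 1.0842 ~ t(6).
Step 5: Two-sided p-value from the t-distribution with 6 df = 0.319889.
Step 6: alpha = 0.1. fail to reject H0.

rho = 0.4048, p = 0.319889, fail to reject H0 at alpha = 0.1.


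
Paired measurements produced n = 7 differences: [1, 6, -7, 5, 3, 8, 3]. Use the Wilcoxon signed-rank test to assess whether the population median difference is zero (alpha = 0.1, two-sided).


Step 1: Drop any zero differences (none here) and take |d_i|.
|d| = [1, 6, 7, 5, 3, 8, 3]
Step 2: Midrank |d_i| (ties get averaged ranks).
ranks: |1|->1, |6|->5, |7|->6, |5|->4, |3|->2.5, |8|->7, |3|->2.5
Step 3: Attach original signs; sum ranks with positive sign and with negative sign.
W+ = 1 + 5 + 4 + 2.5 + 7 + 2.5 = 22
W- = 6 = 6
(Check: W+ + W- = 28 should equal n(n+1)/2 = 28.)
Step 4: Test statistic W = min(W+, W-) = 6.
Step 5: Ties in |d|, so use the tie-corrected normal approximation.
        E[W] = n(n+1)/4 = 7*8/4 = 14.
        Tie groups: |d|=3 (t=2); sum(t^3 - t) = 6.
        Var[W] = n(n+1)(2n+1)/24 - sum(t^3-t)/48 = 840/24 - 6/48 = 34.875.
        z = (W - E[W]) / sqrt(Var[W]) = (6 - 14) / 5.9055 = -1.3547.
        Two-sided p = 2*Phi(z) = 0.175523.
Step 6: alpha = 0.1. fail to reject H0.

W+ = 22, W- = 6, W = min = 6, p = 0.175523, fail to reject H0.


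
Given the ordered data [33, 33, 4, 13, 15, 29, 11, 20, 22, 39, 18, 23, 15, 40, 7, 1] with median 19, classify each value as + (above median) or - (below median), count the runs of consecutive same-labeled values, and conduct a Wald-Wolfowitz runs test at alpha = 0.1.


Step 1: Compute median = 19; label A = above, B = below.
Labels in order: AABBBABAAABABABB  (n_A = 8, n_B = 8)
Step 2: Count runs R = 10.
Step 3: Under H0 (random ordering), E[R] = 2*n_A*n_B/(n_A+n_B) + 1 = 2*8*8/16 + 1 = 9.0000.
        Var[R] = 2*n_A*n_B*(2*n_A*n_B - n_A - n_B) / ((n_A+n_B)^2 * (n_A+n_B-1)) = 14336/3840 = 3.7333.
        SD[R] = 1.9322.
Step 4: Continuity-corrected z = (R - 0.5 - E[R]) / SD[R] = (10 - 0.5 - 9.0000) / 1.9322 = 0.2588.
Step 5: Two-sided p-value via normal approximation = 2*(1 - Phi(|z|)) = 0.795809.
Step 6: alpha = 0.1. fail to reject H0.

R = 10, z = 0.2588, p = 0.795809, fail to reject H0.


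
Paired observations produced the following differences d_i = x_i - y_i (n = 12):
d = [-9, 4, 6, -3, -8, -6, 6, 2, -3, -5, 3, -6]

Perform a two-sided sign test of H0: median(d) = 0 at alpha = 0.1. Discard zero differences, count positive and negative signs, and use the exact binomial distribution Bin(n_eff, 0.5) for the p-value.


Step 1: Discard zero differences. Original n = 12; n_eff = number of nonzero differences = 12.
Nonzero differences (with sign): -9, +4, +6, -3, -8, -6, +6, +2, -3, -5, +3, -6
Step 2: Count signs: positive = 5, negative = 7.
Step 3: Under H0: P(positive) = 0.5, so the number of positives S ~ Bin(12, 0.5).
Step 4: Two-sided exact p-value = sum of Bin(12,0.5) probabilities at or below the observed probability = 0.774414.
Step 5: alpha = 0.1. fail to reject H0.

n_eff = 12, pos = 5, neg = 7, p = 0.774414, fail to reject H0.


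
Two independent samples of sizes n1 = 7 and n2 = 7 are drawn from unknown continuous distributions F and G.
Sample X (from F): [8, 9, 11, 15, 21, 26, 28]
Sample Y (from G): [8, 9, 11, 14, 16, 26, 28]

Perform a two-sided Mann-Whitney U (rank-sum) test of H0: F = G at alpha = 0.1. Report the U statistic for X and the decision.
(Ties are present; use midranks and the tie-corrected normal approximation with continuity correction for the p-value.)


Step 1: Combine and sort all 14 observations; assign midranks.
sorted (value, group): (8,X), (8,Y), (9,X), (9,Y), (11,X), (11,Y), (14,Y), (15,X), (16,Y), (21,X), (26,X), (26,Y), (28,X), (28,Y)
ranks: 8->1.5, 8->1.5, 9->3.5, 9->3.5, 11->5.5, 11->5.5, 14->7, 15->8, 16->9, 21->10, 26->11.5, 26->11.5, 28->13.5, 28->13.5
Step 2: Rank sum for X: R1 = 1.5 + 3.5 + 5.5 + 8 + 10 + 11.5 + 13.5 = 53.5.
Step 3: U_X = R1 - n1(n1+1)/2 = 53.5 - 7*8/2 = 53.5 - 28 = 25.5.
       U_Y = n1*n2 - U_X = 49 - 25.5 = 23.5.
Step 4: Ties are present, so use the tie-corrected normal approximation (with continuity correction) for the p-value.
Step 5: p-value = 0.948778; compare to alpha = 0.1. fail to reject H0.

U_X = 25.5, p = 0.948778, fail to reject H0 at alpha = 0.1.


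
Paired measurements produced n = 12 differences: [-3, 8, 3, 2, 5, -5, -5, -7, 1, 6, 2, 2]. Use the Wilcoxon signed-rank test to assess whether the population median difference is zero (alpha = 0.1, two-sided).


Step 1: Drop any zero differences (none here) and take |d_i|.
|d| = [3, 8, 3, 2, 5, 5, 5, 7, 1, 6, 2, 2]
Step 2: Midrank |d_i| (ties get averaged ranks).
ranks: |3|->5.5, |8|->12, |3|->5.5, |2|->3, |5|->8, |5|->8, |5|->8, |7|->11, |1|->1, |6|->10, |2|->3, |2|->3
Step 3: Attach original signs; sum ranks with positive sign and with negative sign.
W+ = 12 + 5.5 + 3 + 8 + 1 + 10 + 3 + 3 = 45.5
W- = 5.5 + 8 + 8 + 11 = 32.5
(Check: W+ + W- = 78 should equal n(n+1)/2 = 78.)
Step 4: Test statistic W = min(W+, W-) = 32.5.
Step 5: Ties in |d|, so use the tie-corrected normal approximation.
        E[W] = n(n+1)/4 = 12*13/4 = 39.
        Tie groups: |d|=2 (t=3), |d|=3 (t=2), |d|=5 (t=3); sum(t^3 - t) = 54.
        Var[W] = n(n+1)(2n+1)/24 - sum(t^3-t)/48 = 3900/24 - 54/48 = 161.375.
        z = (W - E[W]) / sqrt(Var[W]) = (32.5 - 39) / 12.7033 = -0.5117.
        Two-sided p = 2*Phi(z) = 0.608878.
Step 6: alpha = 0.1. fail to reject H0.

W+ = 45.5, W- = 32.5, W = min = 32.5, p = 0.608878, fail to reject H0.


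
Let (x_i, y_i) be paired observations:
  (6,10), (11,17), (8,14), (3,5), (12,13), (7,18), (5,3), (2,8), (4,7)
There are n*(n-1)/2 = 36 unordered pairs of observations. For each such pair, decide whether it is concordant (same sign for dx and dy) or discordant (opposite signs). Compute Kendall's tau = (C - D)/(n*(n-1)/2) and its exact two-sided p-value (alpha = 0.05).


Step 1: Enumerate the 36 unordered pairs (i,j) with i<j and classify each by sign(x_j-x_i) * sign(y_j-y_i).
  (1,2):dx=+5,dy=+7->C; (1,3):dx=+2,dy=+4->C; (1,4):dx=-3,dy=-5->C; (1,5):dx=+6,dy=+3->C
  (1,6):dx=+1,dy=+8->C; (1,7):dx=-1,dy=-7->C; (1,8):dx=-4,dy=-2->C; (1,9):dx=-2,dy=-3->C
  (2,3):dx=-3,dy=-3->C; (2,4):dx=-8,dy=-12->C; (2,5):dx=+1,dy=-4->D; (2,6):dx=-4,dy=+1->D
  (2,7):dx=-6,dy=-14->C; (2,8):dx=-9,dy=-9->C; (2,9):dx=-7,dy=-10->C; (3,4):dx=-5,dy=-9->C
  (3,5):dx=+4,dy=-1->D; (3,6):dx=-1,dy=+4->D; (3,7):dx=-3,dy=-11->C; (3,8):dx=-6,dy=-6->C
  (3,9):dx=-4,dy=-7->C; (4,5):dx=+9,dy=+8->C; (4,6):dx=+4,dy=+13->C; (4,7):dx=+2,dy=-2->D
  (4,8):dx=-1,dy=+3->D; (4,9):dx=+1,dy=+2->C; (5,6):dx=-5,dy=+5->D; (5,7):dx=-7,dy=-10->C
  (5,8):dx=-10,dy=-5->C; (5,9):dx=-8,dy=-6->C; (6,7):dx=-2,dy=-15->C; (6,8):dx=-5,dy=-10->C
  (6,9):dx=-3,dy=-11->C; (7,8):dx=-3,dy=+5->D; (7,9):dx=-1,dy=+4->D; (8,9):dx=+2,dy=-1->D
Step 2: C = 26, D = 10, total pairs = 36.
Step 3: tau = (C - D)/(n(n-1)/2) = (26 - 10)/36 = 0.444444.
Step 4: Exact two-sided p-value (enumerate n! = 362880 permutations of y under H0): p = 0.119439.
Step 5: alpha = 0.05. fail to reject H0.

tau_b = 0.4444 (C=26, D=10), p = 0.119439, fail to reject H0.
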